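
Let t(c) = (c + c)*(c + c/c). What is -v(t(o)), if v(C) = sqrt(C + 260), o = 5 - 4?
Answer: -2*sqrt(66) ≈ -16.248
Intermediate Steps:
o = 1
t(c) = 2*c*(1 + c) (t(c) = (2*c)*(c + 1) = (2*c)*(1 + c) = 2*c*(1 + c))
v(C) = sqrt(260 + C)
-v(t(o)) = -sqrt(260 + 2*1*(1 + 1)) = -sqrt(260 + 2*1*2) = -sqrt(260 + 4) = -sqrt(264) = -2*sqrt(66)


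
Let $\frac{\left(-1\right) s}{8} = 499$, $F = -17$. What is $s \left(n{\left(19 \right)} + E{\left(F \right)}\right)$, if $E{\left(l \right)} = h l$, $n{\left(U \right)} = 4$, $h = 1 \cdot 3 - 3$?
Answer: $-15968$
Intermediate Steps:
$h = 0$ ($h = 3 - 3 = 0$)
$s = -3992$ ($s = \left(-8\right) 499 = -3992$)
$E{\left(l \right)} = 0$ ($E{\left(l \right)} = 0 l = 0$)
$s \left(n{\left(19 \right)} + E{\left(F \right)}\right) = - 3992 \left(4 + 0\right) = \left(-3992\right) 4 = -15968$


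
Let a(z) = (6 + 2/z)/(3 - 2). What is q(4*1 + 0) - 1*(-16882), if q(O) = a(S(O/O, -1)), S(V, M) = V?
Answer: 16890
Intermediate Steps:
a(z) = 6 + 2/z (a(z) = (6 + 2/z)/1 = (6 + 2/z)*1 = 6 + 2/z)
q(O) = 8 (q(O) = 6 + 2/((O/O)) = 6 + 2/1 = 6 + 2*1 = 6 + 2 = 8)
q(4*1 + 0) - 1*(-16882) = 8 - 1*(-16882) = 8 + 16882 = 16890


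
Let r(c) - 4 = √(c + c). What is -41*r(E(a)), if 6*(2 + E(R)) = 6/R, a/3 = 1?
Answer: -164 - 41*I*√30/3 ≈ -164.0 - 74.855*I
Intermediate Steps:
a = 3 (a = 3*1 = 3)
E(R) = -2 + 1/R (E(R) = -2 + (6/R)/6 = -2 + 1/R)
r(c) = 4 + √2*√c (r(c) = 4 + √(c + c) = 4 + √(2*c) = 4 + √2*√c)
-41*r(E(a)) = -41*(4 + √2*√(-2 + 1/3)) = -41*(4 + √2*√(-2 + ⅓)) = -41*(4 + √2*√(-5/3)) = -41*(4 + √2*(I*√15/3)) = -41*(4 + I*√30/3) = -164 - 41*I*√30/3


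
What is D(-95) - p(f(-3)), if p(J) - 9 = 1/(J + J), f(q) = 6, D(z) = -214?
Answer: -2677/12 ≈ -223.08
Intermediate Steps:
p(J) = 9 + 1/(2*J) (p(J) = 9 + 1/(J + J) = 9 + 1/(2*J))
D(-95) - p(f(-3)) = -214 - (9 + (½)/6) = -214 - (9 + (½)*(⅙)) = -214 - (9 + 1/12) = -214 - 1*109/12 = -214 - 109/12 = -2677/12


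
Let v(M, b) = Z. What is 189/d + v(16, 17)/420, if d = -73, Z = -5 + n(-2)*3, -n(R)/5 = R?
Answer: -15511/6132 ≈ -2.5295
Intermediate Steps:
n(R) = -5*R
Z = 25 (Z = -5 - 5*(-2)*3 = -5 + 10*3 = -5 + 30 = 25)
v(M, b) = 25
189/d + v(16, 17)/420 = 189/(-73) + 25/420 = 189*(-1/73) + 25*(1/420) = -189/73 + 5/84 = -15511/6132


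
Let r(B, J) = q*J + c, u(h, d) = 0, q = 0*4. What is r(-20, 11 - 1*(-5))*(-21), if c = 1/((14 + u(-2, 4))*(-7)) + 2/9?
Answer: -187/42 ≈ -4.4524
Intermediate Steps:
q = 0
c = 187/882 (c = 1/((14 + 0)*(-7)) + 2/9 = -1/7/14 + 2*(1/9) = (1/14)*(-1/7) + 2/9 = -1/98 + 2/9 = 187/882 ≈ 0.21202)
r(B, J) = 187/882 (r(B, J) = 0*J + 187/882 = 0 + 187/882 = 187/882)
r(-20, 11 - 1*(-5))*(-21) = (187/882)*(-21) = -187/42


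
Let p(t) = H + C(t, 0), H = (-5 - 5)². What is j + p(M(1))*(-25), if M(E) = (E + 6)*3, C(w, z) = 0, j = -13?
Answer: -2513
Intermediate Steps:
M(E) = 18 + 3*E (M(E) = (6 + E)*3 = 18 + 3*E)
H = 100 (H = (-10)² = 100)
p(t) = 100 (p(t) = 100 + 0 = 100)
j + p(M(1))*(-25) = -13 + 100*(-25) = -13 - 2500 = -2513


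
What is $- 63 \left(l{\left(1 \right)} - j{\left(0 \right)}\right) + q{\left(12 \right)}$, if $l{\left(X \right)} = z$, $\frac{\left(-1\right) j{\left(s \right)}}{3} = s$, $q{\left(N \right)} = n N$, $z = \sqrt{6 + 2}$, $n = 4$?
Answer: $48 - 126 \sqrt{2} \approx -130.19$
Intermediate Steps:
$z = 2 \sqrt{2}$ ($z = \sqrt{8} = 2 \sqrt{2} \approx 2.8284$)
$q{\left(N \right)} = 4 N$
$j{\left(s \right)} = - 3 s$
$l{\left(X \right)} = 2 \sqrt{2}$
$- 63 \left(l{\left(1 \right)} - j{\left(0 \right)}\right) + q{\left(12 \right)} = - 63 \left(2 \sqrt{2} - \left(-3\right) 0\right) + 4 \cdot 12 = - 63 \left(2 \sqrt{2} - 0\right) + 48 = - 63 \left(2 \sqrt{2} + 0\right) + 48 = - 63 \cdot 2 \sqrt{2} + 48 = - 126 \sqrt{2} + 48 = 48 - 126 \sqrt{2}$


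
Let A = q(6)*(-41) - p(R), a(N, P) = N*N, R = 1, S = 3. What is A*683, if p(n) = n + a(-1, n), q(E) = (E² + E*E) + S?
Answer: -2101591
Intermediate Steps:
a(N, P) = N²
q(E) = 3 + 2*E² (q(E) = (E² + E*E) + 3 = (E² + E²) + 3 = 2*E² + 3 = 3 + 2*E²)
p(n) = 1 + n (p(n) = n + (-1)² = n + 1 = 1 + n)
A = -3077 (A = (3 + 2*6²)*(-41) - (1 + 1) = (3 + 2*36)*(-41) - 1*2 = (3 + 72)*(-41) - 2 = 75*(-41) - 2 = -3075 - 2 = -3077)
A*683 = -3077*683 = -2101591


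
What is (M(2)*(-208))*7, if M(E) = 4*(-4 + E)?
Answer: 11648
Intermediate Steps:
M(E) = -16 + 4*E
(M(2)*(-208))*7 = ((-16 + 4*2)*(-208))*7 = ((-16 + 8)*(-208))*7 = -8*(-208)*7 = 1664*7 = 11648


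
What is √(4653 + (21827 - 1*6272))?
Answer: 4*√1263 ≈ 142.15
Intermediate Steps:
√(4653 + (21827 - 1*6272)) = √(4653 + (21827 - 6272)) = √(4653 + 15555) = √20208 = 4*√1263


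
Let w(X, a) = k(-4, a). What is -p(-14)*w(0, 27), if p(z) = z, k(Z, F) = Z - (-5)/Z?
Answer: -147/2 ≈ -73.500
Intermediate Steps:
k(Z, F) = Z + 5/Z
w(X, a) = -21/4 (w(X, a) = -4 + 5/(-4) = -4 + 5*(-¼) = -4 - 5/4 = -21/4)
-p(-14)*w(0, 27) = -(-14)*(-21)/4 = -1*147/2 = -147/2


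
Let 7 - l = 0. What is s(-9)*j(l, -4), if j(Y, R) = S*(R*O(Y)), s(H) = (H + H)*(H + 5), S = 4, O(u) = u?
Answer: -8064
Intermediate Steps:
l = 7 (l = 7 - 1*0 = 7 + 0 = 7)
s(H) = 2*H*(5 + H) (s(H) = (2*H)*(5 + H) = 2*H*(5 + H))
j(Y, R) = 4*R*Y (j(Y, R) = 4*(R*Y) = 4*R*Y)
s(-9)*j(l, -4) = (2*(-9)*(5 - 9))*(4*(-4)*7) = (2*(-9)*(-4))*(-112) = 72*(-112) = -8064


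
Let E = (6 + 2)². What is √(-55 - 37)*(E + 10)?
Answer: 148*I*√23 ≈ 709.78*I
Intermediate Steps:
E = 64 (E = 8² = 64)
√(-55 - 37)*(E + 10) = √(-55 - 37)*(64 + 10) = √(-92)*74 = (2*I*√23)*74 = 148*I*√23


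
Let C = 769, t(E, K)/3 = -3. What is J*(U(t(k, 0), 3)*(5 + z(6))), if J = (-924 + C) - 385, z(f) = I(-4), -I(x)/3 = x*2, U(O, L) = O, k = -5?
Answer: 140940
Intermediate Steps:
t(E, K) = -9 (t(E, K) = 3*(-3) = -9)
I(x) = -6*x (I(x) = -3*x*2 = -6*x)
z(f) = 24 (z(f) = -6*(-4) = 24)
J = -540 (J = (-924 + 769) - 385 = -155 - 385 = -540)
J*(U(t(k, 0), 3)*(5 + z(6))) = -(-4860)*(5 + 24) = -(-4860)*29 = -540*(-261) = 140940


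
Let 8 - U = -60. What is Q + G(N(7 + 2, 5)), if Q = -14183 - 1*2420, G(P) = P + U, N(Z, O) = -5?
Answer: -16540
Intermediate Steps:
U = 68 (U = 8 - 1*(-60) = 8 + 60 = 68)
G(P) = 68 + P (G(P) = P + 68 = 68 + P)
Q = -16603 (Q = -14183 - 2420 = -16603)
Q + G(N(7 + 2, 5)) = -16603 + (68 - 5) = -16603 + 63 = -16540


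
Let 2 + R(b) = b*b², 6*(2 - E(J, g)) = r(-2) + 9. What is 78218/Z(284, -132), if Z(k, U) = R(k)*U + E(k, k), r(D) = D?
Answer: -469308/18141791179 ≈ -2.5869e-5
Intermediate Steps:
E(J, g) = ⅚ (E(J, g) = 2 - (-2 + 9)/6 = 2 - ⅙*7 = 2 - 7/6 = ⅚)
R(b) = -2 + b³ (R(b) = -2 + b*b² = -2 + b³)
Z(k, U) = ⅚ + U*(-2 + k³) (Z(k, U) = (-2 + k³)*U + ⅚ = U*(-2 + k³) + ⅚ = ⅚ + U*(-2 + k³))
78218/Z(284, -132) = 78218/(⅚ - 132*(-2 + 284³)) = 78218/(⅚ - 132*(-2 + 22906304)) = 78218/(⅚ - 132*22906302) = 78218/(⅚ - 3023631864) = 78218/(-18141791179/6) = 78218*(-6/18141791179) = -469308/18141791179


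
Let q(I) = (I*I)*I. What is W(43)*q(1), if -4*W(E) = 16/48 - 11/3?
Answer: 5/6 ≈ 0.83333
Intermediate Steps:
q(I) = I**3 (q(I) = I**2*I = I**3)
W(E) = 5/6 (W(E) = -(16/48 - 11/3)/4 = -(16*(1/48) - 11*1/3)/4 = -(1/3 - 11/3)/4 = -1/4*(-10/3) = 5/6)
W(43)*q(1) = (5/6)*1**3 = (5/6)*1 = 5/6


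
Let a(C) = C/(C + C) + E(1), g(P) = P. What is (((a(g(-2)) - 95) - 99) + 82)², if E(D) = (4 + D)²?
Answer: 29929/4 ≈ 7482.3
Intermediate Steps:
a(C) = 51/2 (a(C) = C/(C + C) + (4 + 1)² = C/((2*C)) + 5² = (1/(2*C))*C + 25 = ½ + 25 = 51/2)
(((a(g(-2)) - 95) - 99) + 82)² = (((51/2 - 95) - 99) + 82)² = ((-139/2 - 99) + 82)² = (-337/2 + 82)² = (-173/2)² = 29929/4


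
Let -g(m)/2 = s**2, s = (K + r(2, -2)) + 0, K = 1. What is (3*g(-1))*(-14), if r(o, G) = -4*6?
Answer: 44436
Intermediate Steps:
r(o, G) = -24
s = -23 (s = (1 - 24) + 0 = -23 + 0 = -23)
g(m) = -1058 (g(m) = -2*(-23)**2 = -2*529 = -1058)
(3*g(-1))*(-14) = (3*(-1058))*(-14) = -3174*(-14) = 44436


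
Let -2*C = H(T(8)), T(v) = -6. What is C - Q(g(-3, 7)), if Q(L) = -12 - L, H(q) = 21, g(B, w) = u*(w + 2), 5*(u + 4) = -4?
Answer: -417/10 ≈ -41.700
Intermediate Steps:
u = -24/5 (u = -4 + (1/5)*(-4) = -4 - 4/5 = -24/5 ≈ -4.8000)
g(B, w) = -48/5 - 24*w/5 (g(B, w) = -24*(w + 2)/5 = -24*(2 + w)/5 = -48/5 - 24*w/5)
C = -21/2 (C = -1/2*21 = -21/2 ≈ -10.500)
C - Q(g(-3, 7)) = -21/2 - (-12 - (-48/5 - 24/5*7)) = -21/2 - (-12 - (-48/5 - 168/5)) = -21/2 - (-12 - 1*(-216/5)) = -21/2 - (-12 + 216/5) = -21/2 - 1*156/5 = -21/2 - 156/5 = -417/10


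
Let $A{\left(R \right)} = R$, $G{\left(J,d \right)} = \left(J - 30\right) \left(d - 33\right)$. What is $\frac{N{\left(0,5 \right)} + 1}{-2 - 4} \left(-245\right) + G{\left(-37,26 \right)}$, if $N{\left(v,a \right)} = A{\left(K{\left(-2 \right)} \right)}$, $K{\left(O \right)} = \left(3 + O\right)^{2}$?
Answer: $\frac{1652}{3} \approx 550.67$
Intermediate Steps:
$G{\left(J,d \right)} = \left(-33 + d\right) \left(-30 + J\right)$ ($G{\left(J,d \right)} = \left(-30 + J\right) \left(-33 + d\right) = \left(-33 + d\right) \left(-30 + J\right)$)
$N{\left(v,a \right)} = 1$ ($N{\left(v,a \right)} = \left(3 - 2\right)^{2} = 1^{2} = 1$)
$\frac{N{\left(0,5 \right)} + 1}{-2 - 4} \left(-245\right) + G{\left(-37,26 \right)} = \frac{1 + 1}{-2 - 4} \left(-245\right) - -469 = \frac{2}{-6} \left(-245\right) + \left(990 + 1221 - 780 - 962\right) = 2 \left(- \frac{1}{6}\right) \left(-245\right) + 469 = \left(- \frac{1}{3}\right) \left(-245\right) + 469 = \frac{245}{3} + 469 = \frac{1652}{3}$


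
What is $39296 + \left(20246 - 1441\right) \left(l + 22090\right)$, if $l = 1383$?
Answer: $441449061$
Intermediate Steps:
$39296 + \left(20246 - 1441\right) \left(l + 22090\right) = 39296 + \left(20246 - 1441\right) \left(1383 + 22090\right) = 39296 + 18805 \cdot 23473 = 39296 + 441409765 = 441449061$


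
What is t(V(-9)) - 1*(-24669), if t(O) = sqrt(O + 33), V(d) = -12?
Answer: 24669 + sqrt(21) ≈ 24674.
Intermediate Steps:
t(O) = sqrt(33 + O)
t(V(-9)) - 1*(-24669) = sqrt(33 - 12) - 1*(-24669) = sqrt(21) + 24669 = 24669 + sqrt(21)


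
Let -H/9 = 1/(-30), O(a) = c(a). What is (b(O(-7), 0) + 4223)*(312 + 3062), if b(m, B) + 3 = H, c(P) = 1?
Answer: 71196461/5 ≈ 1.4239e+7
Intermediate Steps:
O(a) = 1
H = 3/10 (H = -9/(-30) = -9*(-1/30) = 3/10 ≈ 0.30000)
b(m, B) = -27/10 (b(m, B) = -3 + 3/10 = -27/10)
(b(O(-7), 0) + 4223)*(312 + 3062) = (-27/10 + 4223)*(312 + 3062) = (42203/10)*3374 = 71196461/5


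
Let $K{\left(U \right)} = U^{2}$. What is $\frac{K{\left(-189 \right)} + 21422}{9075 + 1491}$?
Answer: $\frac{57143}{10566} \approx 5.4082$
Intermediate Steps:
$\frac{K{\left(-189 \right)} + 21422}{9075 + 1491} = \frac{\left(-189\right)^{2} + 21422}{9075 + 1491} = \frac{35721 + 21422}{10566} = 57143 \cdot \frac{1}{10566} = \frac{57143}{10566}$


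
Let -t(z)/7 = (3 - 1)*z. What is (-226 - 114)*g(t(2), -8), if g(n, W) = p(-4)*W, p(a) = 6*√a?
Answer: 32640*I ≈ 32640.0*I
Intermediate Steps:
t(z) = -14*z (t(z) = -7*(3 - 1)*z = -14*z)
g(n, W) = 12*I*W (g(n, W) = (6*√(-4))*W = (6*(2*I))*W = (12*I)*W = 12*I*W)
(-226 - 114)*g(t(2), -8) = (-226 - 114)*(12*I*(-8)) = -(-32640)*I = 32640*I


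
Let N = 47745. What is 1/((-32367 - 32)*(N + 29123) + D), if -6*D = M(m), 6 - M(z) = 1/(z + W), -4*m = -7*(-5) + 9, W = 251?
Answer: -1440/3586242719519 ≈ -4.0153e-10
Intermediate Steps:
m = -11 (m = -(-7*(-5) + 9)/4 = -(35 + 9)/4 = -¼*44 = -11)
M(z) = 6 - 1/(251 + z) (M(z) = 6 - 1/(z + 251) = 6 - 1/(251 + z))
D = -1439/1440 (D = -(1505 + 6*(-11))/(6*(251 - 11)) = -(1505 - 66)/(6*240) = -1439/1440 ≈ -0.99931)
1/((-32367 - 32)*(N + 29123) + D) = 1/((-32367 - 32)*(47745 + 29123) - 1439/1440) = 1/(-32399*76868 - 1439/1440) = 1/(-2490446332 - 1439/1440) = 1/(-3586242719519/1440) = -1440/3586242719519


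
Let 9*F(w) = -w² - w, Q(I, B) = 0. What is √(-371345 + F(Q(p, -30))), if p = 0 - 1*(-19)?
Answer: I*√371345 ≈ 609.38*I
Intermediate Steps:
p = 19 (p = 0 + 19 = 19)
F(w) = -w/9 - w²/9 (F(w) = (-w² - w)/9 = (-w - w²)/9 = -w/9 - w²/9)
√(-371345 + F(Q(p, -30))) = √(-371345 - ⅑*0*(1 + 0)) = √(-371345 - ⅑*0*1) = √(-371345 + 0) = √(-371345) = I*√371345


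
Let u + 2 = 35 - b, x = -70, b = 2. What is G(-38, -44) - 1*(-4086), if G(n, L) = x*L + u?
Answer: 7197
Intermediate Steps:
u = 31 (u = -2 + (35 - 1*2) = -2 + (35 - 2) = -2 + 33 = 31)
G(n, L) = 31 - 70*L (G(n, L) = -70*L + 31 = 31 - 70*L)
G(-38, -44) - 1*(-4086) = (31 - 70*(-44)) - 1*(-4086) = (31 + 3080) + 4086 = 3111 + 4086 = 7197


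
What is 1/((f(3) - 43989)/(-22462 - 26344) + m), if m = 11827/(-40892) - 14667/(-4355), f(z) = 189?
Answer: 4345799957980/17279154470737 ≈ 0.25151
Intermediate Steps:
m = 548256379/178084660 (m = 11827*(-1/40892) - 14667*(-1/4355) = -11827/40892 + 14667/4355 = 548256379/178084660 ≈ 3.0786)
1/((f(3) - 43989)/(-22462 - 26344) + m) = 1/((189 - 43989)/(-22462 - 26344) + 548256379/178084660) = 1/(-43800/(-48806) + 548256379/178084660) = 1/(-43800*(-1/48806) + 548256379/178084660) = 1/(21900/24403 + 548256379/178084660) = 1/(17279154470737/4345799957980) = 4345799957980/17279154470737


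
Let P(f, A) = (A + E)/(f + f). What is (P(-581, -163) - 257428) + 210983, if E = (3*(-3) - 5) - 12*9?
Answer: -53968805/1162 ≈ -46445.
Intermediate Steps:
E = -122 (E = (-9 - 5) - 108 = -14 - 108 = -122)
P(f, A) = (-122 + A)/(2*f) (P(f, A) = (A - 122)/(f + f) = (-122 + A)/((2*f)) = (-122 + A)*(1/(2*f)) = (-122 + A)/(2*f))
(P(-581, -163) - 257428) + 210983 = ((½)*(-122 - 163)/(-581) - 257428) + 210983 = ((½)*(-1/581)*(-285) - 257428) + 210983 = (285/1162 - 257428) + 210983 = -299131051/1162 + 210983 = -53968805/1162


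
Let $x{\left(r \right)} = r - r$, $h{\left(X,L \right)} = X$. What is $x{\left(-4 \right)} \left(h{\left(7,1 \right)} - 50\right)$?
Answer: $0$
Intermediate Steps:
$x{\left(r \right)} = 0$
$x{\left(-4 \right)} \left(h{\left(7,1 \right)} - 50\right) = 0 \left(7 - 50\right) = 0 \left(-43\right) = 0$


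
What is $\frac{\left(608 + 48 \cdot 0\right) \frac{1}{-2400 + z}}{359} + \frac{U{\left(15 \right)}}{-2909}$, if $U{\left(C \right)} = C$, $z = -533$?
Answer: $- \frac{17562877}{3063022823} \approx -0.0057338$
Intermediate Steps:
$\frac{\left(608 + 48 \cdot 0\right) \frac{1}{-2400 + z}}{359} + \frac{U{\left(15 \right)}}{-2909} = \frac{\left(608 + 48 \cdot 0\right) \frac{1}{-2400 - 533}}{359} + \frac{15}{-2909} = \frac{608 + 0}{-2933} \cdot \frac{1}{359} + 15 \left(- \frac{1}{2909}\right) = 608 \left(- \frac{1}{2933}\right) \frac{1}{359} - \frac{15}{2909} = \left(- \frac{608}{2933}\right) \frac{1}{359} - \frac{15}{2909} = - \frac{608}{1052947} - \frac{15}{2909} = - \frac{17562877}{3063022823}$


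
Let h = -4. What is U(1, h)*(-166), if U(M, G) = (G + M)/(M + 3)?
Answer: 249/2 ≈ 124.50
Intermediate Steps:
U(M, G) = (G + M)/(3 + M)
U(1, h)*(-166) = ((-4 + 1)/(3 + 1))*(-166) = (-3/4)*(-166) = ((¼)*(-3))*(-166) = -¾*(-166) = 249/2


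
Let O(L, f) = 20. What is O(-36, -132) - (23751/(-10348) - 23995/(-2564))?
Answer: 3300411/255118 ≈ 12.937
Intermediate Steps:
O(-36, -132) - (23751/(-10348) - 23995/(-2564)) = 20 - (23751/(-10348) - 23995/(-2564)) = 20 - (23751*(-1/10348) - 23995*(-1/2564)) = 20 - (-1827/796 + 23995/2564) = 20 - 1*1801949/255118 = 20 - 1801949/255118 = 3300411/255118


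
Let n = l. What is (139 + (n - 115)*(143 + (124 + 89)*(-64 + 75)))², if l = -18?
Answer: 109229589001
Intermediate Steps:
n = -18
(139 + (n - 115)*(143 + (124 + 89)*(-64 + 75)))² = (139 + (-18 - 115)*(143 + (124 + 89)*(-64 + 75)))² = (139 - 133*(143 + 213*11))² = (139 - 133*(143 + 2343))² = (139 - 133*2486)² = (139 - 330638)² = (-330499)² = 109229589001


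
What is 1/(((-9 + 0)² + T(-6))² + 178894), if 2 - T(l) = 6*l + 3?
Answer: 1/192350 ≈ 5.1989e-6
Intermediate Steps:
T(l) = -1 - 6*l (T(l) = 2 - (6*l + 3) = 2 - (3 + 6*l) = 2 + (-3 - 6*l) = -1 - 6*l)
1/(((-9 + 0)² + T(-6))² + 178894) = 1/(((-9 + 0)² + (-1 - 6*(-6)))² + 178894) = 1/(((-9)² + (-1 + 36))² + 178894) = 1/((81 + 35)² + 178894) = 1/(116² + 178894) = 1/(13456 + 178894) = 1/192350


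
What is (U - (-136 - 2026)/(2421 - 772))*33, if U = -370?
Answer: -20062944/1649 ≈ -12167.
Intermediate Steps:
(U - (-136 - 2026)/(2421 - 772))*33 = (-370 - (-136 - 2026)/(2421 - 772))*33 = (-370 - (-2162)/1649)*33 = (-370 - 1*(-2162/1649))*33 = (-370 + 2162/1649)*33 = -607968/1649*33 = -20062944/1649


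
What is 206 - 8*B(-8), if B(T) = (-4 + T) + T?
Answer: 366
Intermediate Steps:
B(T) = -4 + 2*T
206 - 8*B(-8) = 206 - 8*(-4 + 2*(-8)) = 206 - 8*(-4 - 16) = 206 - 8*(-20) = 206 - 1*(-160) = 206 + 160 = 366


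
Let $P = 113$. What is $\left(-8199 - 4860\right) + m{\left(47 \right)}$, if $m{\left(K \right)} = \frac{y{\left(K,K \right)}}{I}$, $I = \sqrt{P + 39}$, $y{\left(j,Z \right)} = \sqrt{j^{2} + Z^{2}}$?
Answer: $-13059 + \frac{47 \sqrt{19}}{38} \approx -13054.0$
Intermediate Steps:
$y{\left(j,Z \right)} = \sqrt{Z^{2} + j^{2}}$
$I = 2 \sqrt{38}$ ($I = \sqrt{113 + 39} = \sqrt{152} = 2 \sqrt{38} \approx 12.329$)
$m{\left(K \right)} = \frac{\sqrt{19} \sqrt{K^{2}}}{38}$ ($m{\left(K \right)} = \frac{\sqrt{K^{2} + K^{2}}}{2 \sqrt{38}} = \sqrt{2 K^{2}} \frac{\sqrt{38}}{76} = \sqrt{2} \sqrt{K^{2}} \frac{\sqrt{38}}{76} = \frac{\sqrt{19} \sqrt{K^{2}}}{38}$)
$\left(-8199 - 4860\right) + m{\left(47 \right)} = \left(-8199 - 4860\right) + \frac{\sqrt{19} \sqrt{47^{2}}}{38} = \left(-8199 - 4860\right) + \frac{\sqrt{19} \sqrt{2209}}{38} = -13059 + \frac{1}{38} \sqrt{19} \cdot 47 = -13059 + \frac{47 \sqrt{19}}{38}$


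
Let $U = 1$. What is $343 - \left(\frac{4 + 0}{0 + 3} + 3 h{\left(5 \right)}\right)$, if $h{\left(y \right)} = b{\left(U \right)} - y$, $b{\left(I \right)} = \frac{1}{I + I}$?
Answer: $\frac{2131}{6} \approx 355.17$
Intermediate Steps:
$b{\left(I \right)} = \frac{1}{2 I}$
$h{\left(y \right)} = \frac{1}{2} - y$ ($h{\left(y \right)} = \frac{1}{2 \cdot 1} - y = \frac{1}{2} \cdot 1 - y = \frac{1}{2} - y$)
$343 - \left(\frac{4 + 0}{0 + 3} + 3 h{\left(5 \right)}\right) = 343 - \left(\frac{4 + 0}{0 + 3} + 3 \left(\frac{1}{2} - 5\right)\right) = 343 - \left(\frac{4}{3} + 3 \left(\frac{1}{2} - 5\right)\right) = 343 - \left(4 \cdot \frac{1}{3} + 3 \left(- \frac{9}{2}\right)\right) = 343 - \left(\frac{4}{3} - \frac{27}{2}\right) = 343 - - \frac{73}{6} = 343 + \frac{73}{6} = \frac{2131}{6}$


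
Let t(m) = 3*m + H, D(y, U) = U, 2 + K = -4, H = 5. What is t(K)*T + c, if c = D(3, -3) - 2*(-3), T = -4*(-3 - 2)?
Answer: -257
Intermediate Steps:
K = -6 (K = -2 - 4 = -6)
T = 20 (T = -4*(-5) = 20)
c = 3 (c = -3 - 2*(-3) = -3 + 6 = 3)
t(m) = 5 + 3*m (t(m) = 3*m + 5 = 5 + 3*m)
t(K)*T + c = (5 + 3*(-6))*20 + 3 = (5 - 18)*20 + 3 = -13*20 + 3 = -260 + 3 = -257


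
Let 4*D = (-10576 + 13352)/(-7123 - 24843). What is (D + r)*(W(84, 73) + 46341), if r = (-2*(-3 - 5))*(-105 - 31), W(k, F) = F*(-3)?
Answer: -1604093411310/15983 ≈ -1.0036e+8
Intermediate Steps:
W(k, F) = -3*F
D = -347/15983 (D = ((-10576 + 13352)/(-7123 - 24843))/4 = (2776/(-31966))/4 = (2776*(-1/31966))/4 = (1/4)*(-1388/15983) = -347/15983 ≈ -0.021711)
r = -2176 (r = -2*(-8)*(-136) = 16*(-136) = -2176)
(D + r)*(W(84, 73) + 46341) = (-347/15983 - 2176)*(-3*73 + 46341) = -34779355*(-219 + 46341)/15983 = -34779355/15983*46122 = -1604093411310/15983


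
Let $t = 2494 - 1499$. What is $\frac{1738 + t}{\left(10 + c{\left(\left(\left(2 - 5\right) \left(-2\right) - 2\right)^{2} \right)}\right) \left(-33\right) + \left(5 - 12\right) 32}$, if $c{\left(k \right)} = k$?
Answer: $- \frac{2733}{1082} \approx -2.5259$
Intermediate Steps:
$t = 995$ ($t = 2494 - 1499 = 995$)
$\frac{1738 + t}{\left(10 + c{\left(\left(\left(2 - 5\right) \left(-2\right) - 2\right)^{2} \right)}\right) \left(-33\right) + \left(5 - 12\right) 32} = \frac{1738 + 995}{\left(10 + \left(\left(2 - 5\right) \left(-2\right) - 2\right)^{2}\right) \left(-33\right) + \left(5 - 12\right) 32} = \frac{2733}{\left(10 + \left(\left(-3\right) \left(-2\right) - 2\right)^{2}\right) \left(-33\right) - 224} = \frac{2733}{\left(10 + \left(6 - 2\right)^{2}\right) \left(-33\right) - 224} = \frac{2733}{\left(10 + 4^{2}\right) \left(-33\right) - 224} = \frac{2733}{\left(10 + 16\right) \left(-33\right) - 224} = \frac{2733}{26 \left(-33\right) - 224} = \frac{2733}{-858 - 224} = \frac{2733}{-1082} = 2733 \left(- \frac{1}{1082}\right) = - \frac{2733}{1082}$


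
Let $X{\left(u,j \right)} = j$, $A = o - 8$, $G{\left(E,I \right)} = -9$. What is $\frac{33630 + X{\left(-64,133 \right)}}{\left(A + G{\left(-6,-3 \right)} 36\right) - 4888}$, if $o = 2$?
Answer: $- \frac{33763}{5218} \approx -6.4705$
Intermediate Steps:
$A = -6$ ($A = 2 - 8 = -6$)
$\frac{33630 + X{\left(-64,133 \right)}}{\left(A + G{\left(-6,-3 \right)} 36\right) - 4888} = \frac{33630 + 133}{\left(-6 - 324\right) - 4888} = \frac{33763}{\left(-6 - 324\right) - 4888} = \frac{33763}{-330 - 4888} = \frac{33763}{-5218} = 33763 \left(- \frac{1}{5218}\right) = - \frac{33763}{5218}$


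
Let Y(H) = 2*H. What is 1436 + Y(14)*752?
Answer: 22492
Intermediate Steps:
1436 + Y(14)*752 = 1436 + (2*14)*752 = 1436 + 28*752 = 1436 + 21056 = 22492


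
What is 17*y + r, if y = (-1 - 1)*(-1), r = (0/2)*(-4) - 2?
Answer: 32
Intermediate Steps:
r = -2 (r = (0*(½))*(-4) - 2 = 0*(-4) - 2 = 0 - 2 = -2)
y = 2 (y = -2*(-1) = 2)
17*y + r = 17*2 - 2 = 34 - 2 = 32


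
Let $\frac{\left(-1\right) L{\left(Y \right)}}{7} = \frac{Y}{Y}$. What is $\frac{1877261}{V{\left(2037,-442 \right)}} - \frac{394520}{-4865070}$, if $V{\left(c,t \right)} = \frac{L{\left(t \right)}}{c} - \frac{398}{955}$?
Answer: $- \frac{36258686207333077}{8115840273} \approx -4.4676 \cdot 10^{6}$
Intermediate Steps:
$L{\left(Y \right)} = -7$ ($L{\left(Y \right)} = - 7 \frac{Y}{Y} = \left(-7\right) 1 = -7$)
$V{\left(c,t \right)} = - \frac{398}{955} - \frac{7}{c}$ ($V{\left(c,t \right)} = - \frac{7}{c} - \frac{398}{955} = - \frac{398}{955} - \frac{7}{c}$)
$\frac{1877261}{V{\left(2037,-442 \right)}} - \frac{394520}{-4865070} = \frac{1877261}{- \frac{398}{955} - \frac{7}{2037}} - \frac{394520}{-4865070} = \frac{1877261}{- \frac{398}{955} - \frac{1}{291}} - - \frac{5636}{69501} = \frac{1877261}{- \frac{398}{955} - \frac{1}{291}} + \frac{5636}{69501} = \frac{1877261}{- \frac{116773}{277905}} + \frac{5636}{69501} = 1877261 \left(- \frac{277905}{116773}\right) + \frac{5636}{69501} = - \frac{521700218205}{116773} + \frac{5636}{69501} = - \frac{36258686207333077}{8115840273}$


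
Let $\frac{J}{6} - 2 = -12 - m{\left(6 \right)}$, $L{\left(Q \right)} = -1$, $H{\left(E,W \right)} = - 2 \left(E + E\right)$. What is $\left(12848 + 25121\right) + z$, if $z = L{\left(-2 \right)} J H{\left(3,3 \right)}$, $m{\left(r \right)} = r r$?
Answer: $34657$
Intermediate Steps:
$H{\left(E,W \right)} = - 4 E$ ($H{\left(E,W \right)} = - 2 \cdot 2 E = - 4 E$)
$m{\left(r \right)} = r^{2}$
$J = -276$ ($J = 12 + 6 \left(-12 - 6^{2}\right) = 12 + 6 \left(-12 - 36\right) = 12 + 6 \left(-48\right) = 12 - 288 = -276$)
$z = -3312$ ($z = \left(-1\right) \left(-276\right) \left(\left(-4\right) 3\right) = 276 \left(-12\right) = -3312$)
$\left(12848 + 25121\right) + z = \left(12848 + 25121\right) - 3312 = 37969 - 3312 = 34657$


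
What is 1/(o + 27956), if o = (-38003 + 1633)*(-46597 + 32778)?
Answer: 1/502624986 ≈ 1.9896e-9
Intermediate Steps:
o = 502597030 (o = -36370*(-13819) = 502597030)
1/(o + 27956) = 1/(502597030 + 27956) = 1/502624986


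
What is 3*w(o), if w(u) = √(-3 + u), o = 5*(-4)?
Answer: 3*I*√23 ≈ 14.387*I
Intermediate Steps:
o = -20
3*w(o) = 3*√(-3 - 20) = 3*√(-23) = 3*(I*√23) = 3*I*√23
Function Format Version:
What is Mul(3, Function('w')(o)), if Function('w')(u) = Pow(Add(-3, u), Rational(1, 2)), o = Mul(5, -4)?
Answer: Mul(3, I, Pow(23, Rational(1, 2))) ≈ Mul(14.387, I)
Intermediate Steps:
o = -20
Mul(3, Function('w')(o)) = Mul(3, Pow(Add(-3, -20), Rational(1, 2))) = Mul(3, Pow(-23, Rational(1, 2))) = Mul(3, Mul(I, Pow(23, Rational(1, 2)))) = Mul(3, I, Pow(23, Rational(1, 2)))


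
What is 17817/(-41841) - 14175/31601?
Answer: -385377064/440739147 ≈ -0.87439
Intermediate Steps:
17817/(-41841) - 14175/31601 = 17817*(-1/41841) - 14175*1/31601 = -5939/13947 - 14175/31601 = -385377064/440739147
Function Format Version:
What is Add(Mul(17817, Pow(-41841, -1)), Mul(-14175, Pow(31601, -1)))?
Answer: Rational(-385377064, 440739147) ≈ -0.87439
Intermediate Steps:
Add(Mul(17817, Pow(-41841, -1)), Mul(-14175, Pow(31601, -1))) = Add(Mul(17817, Rational(-1, 41841)), Mul(-14175, Rational(1, 31601))) = Add(Rational(-5939, 13947), Rational(-14175, 31601)) = Rational(-385377064, 440739147)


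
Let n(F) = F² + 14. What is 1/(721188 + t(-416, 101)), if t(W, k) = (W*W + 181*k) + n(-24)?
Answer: 1/913115 ≈ 1.0952e-6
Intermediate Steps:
n(F) = 14 + F²
t(W, k) = 590 + W² + 181*k (t(W, k) = (W*W + 181*k) + (14 + (-24)²) = (W² + 181*k) + (14 + 576) = (W² + 181*k) + 590 = 590 + W² + 181*k)
1/(721188 + t(-416, 101)) = 1/(721188 + (590 + (-416)² + 181*101)) = 1/(721188 + (590 + 173056 + 18281)) = 1/(721188 + 191927) = 1/913115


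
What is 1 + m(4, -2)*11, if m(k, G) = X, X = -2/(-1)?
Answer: 23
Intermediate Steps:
X = 2 (X = -2*(-1) = 2)
m(k, G) = 2
1 + m(4, -2)*11 = 1 + 2*11 = 1 + 22 = 23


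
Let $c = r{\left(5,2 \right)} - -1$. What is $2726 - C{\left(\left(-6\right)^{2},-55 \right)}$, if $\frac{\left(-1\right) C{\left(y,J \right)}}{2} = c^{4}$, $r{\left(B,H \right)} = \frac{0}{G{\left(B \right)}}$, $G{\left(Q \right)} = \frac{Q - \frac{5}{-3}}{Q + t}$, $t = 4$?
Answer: $2728$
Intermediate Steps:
$G{\left(Q \right)} = \frac{\frac{5}{3} + Q}{4 + Q}$ ($G{\left(Q \right)} = \frac{Q - \frac{5}{-3}}{Q + 4} = \frac{Q - - \frac{5}{3}}{4 + Q} = \frac{Q + \frac{5}{3}}{4 + Q} = \frac{\frac{5}{3} + Q}{4 + Q}$)
$r{\left(B,H \right)} = 0$ ($r{\left(B,H \right)} = \frac{0}{\frac{1}{4 + B} \left(\frac{5}{3} + B\right)} = 0 \frac{4 + B}{\frac{5}{3} + B} = 0$)
$c = 1$ ($c = 0 - -1 = 0 + 1 = 1$)
$C{\left(y,J \right)} = -2$ ($C{\left(y,J \right)} = - 2 \cdot 1^{4} = \left(-2\right) 1 = -2$)
$2726 - C{\left(\left(-6\right)^{2},-55 \right)} = 2726 - -2 = 2726 + 2 = 2728$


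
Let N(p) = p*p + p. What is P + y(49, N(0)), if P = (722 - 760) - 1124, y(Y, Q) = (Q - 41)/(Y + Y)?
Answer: -113917/98 ≈ -1162.4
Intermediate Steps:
N(p) = p + p² (N(p) = p² + p = p + p²)
y(Y, Q) = (-41 + Q)/(2*Y) (y(Y, Q) = (-41 + Q)/((2*Y)) = (-41 + Q)*(1/(2*Y)) = (-41 + Q)/(2*Y))
P = -1162 (P = -38 - 1124 = -1162)
P + y(49, N(0)) = -1162 + (½)*(-41 + 0*(1 + 0))/49 = -1162 + (½)*(1/49)*(-41 + 0*1) = -1162 + (½)*(1/49)*(-41 + 0) = -1162 + (½)*(1/49)*(-41) = -1162 - 41/98 = -113917/98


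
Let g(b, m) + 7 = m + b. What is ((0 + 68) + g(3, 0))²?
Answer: 4096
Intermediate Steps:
g(b, m) = -7 + b + m (g(b, m) = -7 + (m + b) = -7 + (b + m) = -7 + b + m)
((0 + 68) + g(3, 0))² = ((0 + 68) + (-7 + 3 + 0))² = (68 - 4)² = 64² = 4096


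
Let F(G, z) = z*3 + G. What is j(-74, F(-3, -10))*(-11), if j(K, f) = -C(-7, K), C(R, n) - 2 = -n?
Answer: 836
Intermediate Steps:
F(G, z) = G + 3*z (F(G, z) = 3*z + G = G + 3*z)
C(R, n) = 2 - n
j(K, f) = -2 + K (j(K, f) = -(2 - K) = -2 + K)
j(-74, F(-3, -10))*(-11) = (-2 - 74)*(-11) = -76*(-11) = 836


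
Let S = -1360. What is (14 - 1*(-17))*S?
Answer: -42160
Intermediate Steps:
(14 - 1*(-17))*S = (14 - 1*(-17))*(-1360) = (14 + 17)*(-1360) = 31*(-1360) = -42160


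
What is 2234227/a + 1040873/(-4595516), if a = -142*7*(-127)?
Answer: 5068014100179/290064374404 ≈ 17.472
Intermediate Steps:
a = 126238 (a = -994*(-127) = 126238)
2234227/a + 1040873/(-4595516) = 2234227/126238 + 1040873/(-4595516) = 2234227*(1/126238) + 1040873*(-1/4595516) = 2234227/126238 - 1040873/4595516 = 5068014100179/290064374404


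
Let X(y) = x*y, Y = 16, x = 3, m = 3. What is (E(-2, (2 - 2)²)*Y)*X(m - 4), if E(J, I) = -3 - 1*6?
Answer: 432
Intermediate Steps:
E(J, I) = -9 (E(J, I) = -3 - 6 = -9)
X(y) = 3*y
(E(-2, (2 - 2)²)*Y)*X(m - 4) = (-9*16)*(3*(3 - 4)) = -432*(-1) = -144*(-3) = 432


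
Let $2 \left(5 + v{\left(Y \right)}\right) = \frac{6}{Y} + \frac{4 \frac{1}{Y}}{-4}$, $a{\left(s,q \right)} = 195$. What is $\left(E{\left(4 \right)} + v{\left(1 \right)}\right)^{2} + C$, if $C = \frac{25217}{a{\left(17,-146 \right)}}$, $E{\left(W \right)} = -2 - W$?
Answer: $\frac{157223}{780} \approx 201.57$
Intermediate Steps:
$v{\left(Y \right)} = -5 + \frac{5}{2 Y}$ ($v{\left(Y \right)} = -5 + \frac{\frac{6}{Y} + \frac{4 \frac{1}{Y}}{-4}}{2} = -5 + \frac{\frac{6}{Y} + \frac{4}{Y} \left(- \frac{1}{4}\right)}{2} = -5 + \frac{\frac{6}{Y} - \frac{1}{Y}}{2} = -5 + \frac{5 \frac{1}{Y}}{2} = -5 + \frac{5}{2 Y}$)
$C = \frac{25217}{195} \approx 129.32$
$\left(E{\left(4 \right)} + v{\left(1 \right)}\right)^{2} + C = \left(\left(-2 - 4\right) - \left(5 - \frac{5}{2 \cdot 1}\right)\right)^{2} + \frac{25217}{195} = \left(\left(-2 - 4\right) + \left(-5 + \frac{5}{2} \cdot 1\right)\right)^{2} + \frac{25217}{195} = \left(-6 + \left(-5 + \frac{5}{2}\right)\right)^{2} + \frac{25217}{195} = \left(-6 - \frac{5}{2}\right)^{2} + \frac{25217}{195} = \left(- \frac{17}{2}\right)^{2} + \frac{25217}{195} = \frac{289}{4} + \frac{25217}{195} = \frac{157223}{780}$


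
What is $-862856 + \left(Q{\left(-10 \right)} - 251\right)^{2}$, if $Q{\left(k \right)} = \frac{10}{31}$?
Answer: $- \frac{768816175}{961} \approx -8.0002 \cdot 10^{5}$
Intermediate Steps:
$Q{\left(k \right)} = \frac{10}{31}$ ($Q{\left(k \right)} = 10 \cdot \frac{1}{31} = \frac{10}{31}$)
$-862856 + \left(Q{\left(-10 \right)} - 251\right)^{2} = -862856 + \left(\frac{10}{31} - 251\right)^{2} = -862856 + \left(- \frac{7771}{31}\right)^{2} = -862856 + \frac{60388441}{961} = - \frac{768816175}{961}$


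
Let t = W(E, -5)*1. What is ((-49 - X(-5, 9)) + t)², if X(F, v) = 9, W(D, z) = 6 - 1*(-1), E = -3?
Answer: 2601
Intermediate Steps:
W(D, z) = 7 (W(D, z) = 6 + 1 = 7)
t = 7 (t = 7*1 = 7)
((-49 - X(-5, 9)) + t)² = ((-49 - 1*9) + 7)² = ((-49 - 9) + 7)² = (-58 + 7)² = (-51)² = 2601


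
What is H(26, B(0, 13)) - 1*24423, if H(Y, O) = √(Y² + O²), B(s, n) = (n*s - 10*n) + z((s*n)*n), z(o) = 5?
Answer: -24423 + √16301 ≈ -24295.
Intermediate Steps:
B(s, n) = 5 - 10*n + n*s (B(s, n) = (n*s - 10*n) + 5 = (-10*n + n*s) + 5 = 5 - 10*n + n*s)
H(Y, O) = √(O² + Y²)
H(26, B(0, 13)) - 1*24423 = √((5 - 10*13 + 13*0)² + 26²) - 1*24423 = √((5 - 130 + 0)² + 676) - 24423 = √((-125)² + 676) - 24423 = √(15625 + 676) - 24423 = √16301 - 24423 = -24423 + √16301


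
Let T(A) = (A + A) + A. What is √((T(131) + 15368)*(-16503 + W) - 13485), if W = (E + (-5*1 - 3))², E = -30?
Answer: 4*I*√14834899 ≈ 15406.0*I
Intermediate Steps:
T(A) = 3*A (T(A) = 2*A + A = 3*A)
W = 1444 (W = (-30 + (-5*1 - 3))² = (-30 + (-5 - 3))² = (-30 - 8)² = (-38)² = 1444)
√((T(131) + 15368)*(-16503 + W) - 13485) = √((3*131 + 15368)*(-16503 + 1444) - 13485) = √((393 + 15368)*(-15059) - 13485) = √(15761*(-15059) - 13485) = √(-237344899 - 13485) = √(-237358384) = 4*I*√14834899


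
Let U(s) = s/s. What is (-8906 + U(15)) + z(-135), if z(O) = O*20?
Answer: -11605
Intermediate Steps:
U(s) = 1
z(O) = 20*O
(-8906 + U(15)) + z(-135) = (-8906 + 1) + 20*(-135) = -8905 - 2700 = -11605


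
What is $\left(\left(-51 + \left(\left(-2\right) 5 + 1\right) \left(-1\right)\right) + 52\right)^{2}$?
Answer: $100$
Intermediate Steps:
$\left(\left(-51 + \left(\left(-2\right) 5 + 1\right) \left(-1\right)\right) + 52\right)^{2} = \left(\left(-51 + \left(-10 + 1\right) \left(-1\right)\right) + 52\right)^{2} = \left(\left(-51 - -9\right) + 52\right)^{2} = \left(\left(-51 + 9\right) + 52\right)^{2} = \left(-42 + 52\right)^{2} = 10^{2} = 100$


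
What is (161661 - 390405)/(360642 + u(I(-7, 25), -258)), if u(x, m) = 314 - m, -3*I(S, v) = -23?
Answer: -114372/180607 ≈ -0.63326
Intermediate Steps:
I(S, v) = 23/3 (I(S, v) = -1/3*(-23) = 23/3)
(161661 - 390405)/(360642 + u(I(-7, 25), -258)) = (161661 - 390405)/(360642 + (314 - 1*(-258))) = -228744/(360642 + (314 + 258)) = -228744/(360642 + 572) = -228744/361214 = -228744*1/361214 = -114372/180607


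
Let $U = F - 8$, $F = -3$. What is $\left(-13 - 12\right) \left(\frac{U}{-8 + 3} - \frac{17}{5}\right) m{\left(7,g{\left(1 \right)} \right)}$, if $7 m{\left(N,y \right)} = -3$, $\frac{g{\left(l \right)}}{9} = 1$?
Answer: $- \frac{90}{7} \approx -12.857$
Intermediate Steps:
$g{\left(l \right)} = 9$ ($g{\left(l \right)} = 9 \cdot 1 = 9$)
$m{\left(N,y \right)} = - \frac{3}{7}$ ($m{\left(N,y \right)} = \frac{1}{7} \left(-3\right) = - \frac{3}{7}$)
$U = -11$ ($U = -3 - 8 = -11$)
$\left(-13 - 12\right) \left(\frac{U}{-8 + 3} - \frac{17}{5}\right) m{\left(7,g{\left(1 \right)} \right)} = \left(-13 - 12\right) \left(- \frac{11}{-8 + 3} - \frac{17}{5}\right) \left(- \frac{3}{7}\right) = \left(-13 - 12\right) \left(- \frac{11}{-5} - \frac{17}{5}\right) \left(- \frac{3}{7}\right) = - 25 \left(\left(-11\right) \left(- \frac{1}{5}\right) - \frac{17}{5}\right) \left(- \frac{3}{7}\right) = - 25 \left(\frac{11}{5} - \frac{17}{5}\right) \left(- \frac{3}{7}\right) = \left(-25\right) \left(- \frac{6}{5}\right) \left(- \frac{3}{7}\right) = 30 \left(- \frac{3}{7}\right) = - \frac{90}{7}$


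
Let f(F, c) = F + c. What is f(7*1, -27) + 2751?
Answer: 2731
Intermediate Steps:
f(7*1, -27) + 2751 = (7*1 - 27) + 2751 = (7 - 27) + 2751 = -20 + 2751 = 2731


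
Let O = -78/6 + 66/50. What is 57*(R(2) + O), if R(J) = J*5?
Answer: -2394/25 ≈ -95.760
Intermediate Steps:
R(J) = 5*J
O = -292/25 (O = -78*⅙ + 66*(1/50) = -13 + 33/25 = -292/25 ≈ -11.680)
57*(R(2) + O) = 57*(5*2 - 292/25) = 57*(10 - 292/25) = 57*(-42/25) = -2394/25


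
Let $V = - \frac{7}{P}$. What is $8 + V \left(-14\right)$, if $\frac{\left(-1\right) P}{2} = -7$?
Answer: $15$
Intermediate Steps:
$P = 14$ ($P = \left(-2\right) \left(-7\right) = 14$)
$V = - \frac{1}{2}$ ($V = - \frac{7}{14} = \left(-7\right) \frac{1}{14} = - \frac{1}{2} \approx -0.5$)
$8 + V \left(-14\right) = 8 - -7 = 8 + 7 = 15$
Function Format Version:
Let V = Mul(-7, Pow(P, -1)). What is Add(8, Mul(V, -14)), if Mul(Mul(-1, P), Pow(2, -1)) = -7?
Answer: 15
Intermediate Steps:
P = 14 (P = Mul(-2, -7) = 14)
V = Rational(-1, 2) (V = Mul(-7, Pow(14, -1)) = Mul(-7, Rational(1, 14)) = Rational(-1, 2) ≈ -0.50000)
Add(8, Mul(V, -14)) = Add(8, Mul(Rational(-1, 2), -14)) = Add(8, 7) = 15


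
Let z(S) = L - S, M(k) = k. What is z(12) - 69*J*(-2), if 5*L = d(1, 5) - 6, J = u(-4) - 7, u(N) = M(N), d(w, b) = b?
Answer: -7651/5 ≈ -1530.2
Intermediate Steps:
u(N) = N
J = -11 (J = -4 - 7 = -11)
L = -⅕ (L = (5 - 6)/5 = (⅕)*(-1) = -⅕ ≈ -0.20000)
z(S) = -⅕ - S
z(12) - 69*J*(-2) = (-⅕ - 1*12) - (-759)*(-2) = (-⅕ - 12) - 69*22 = -61/5 - 1518 = -7651/5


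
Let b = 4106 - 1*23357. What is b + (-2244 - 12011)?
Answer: -33506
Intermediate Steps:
b = -19251 (b = 4106 - 23357 = -19251)
b + (-2244 - 12011) = -19251 + (-2244 - 12011) = -19251 - 14255 = -33506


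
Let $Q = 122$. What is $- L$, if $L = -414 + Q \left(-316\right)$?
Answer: $38966$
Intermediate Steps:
$L = -38966$ ($L = -414 + 122 \left(-316\right) = -414 - 38552 = -38966$)
$- L = \left(-1\right) \left(-38966\right) = 38966$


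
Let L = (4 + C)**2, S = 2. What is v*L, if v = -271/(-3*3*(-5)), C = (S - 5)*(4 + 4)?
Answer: -21680/9 ≈ -2408.9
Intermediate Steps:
C = -24 (C = (2 - 5)*(4 + 4) = -3*8 = -24)
L = 400 (L = (4 - 24)**2 = (-20)**2 = 400)
v = -271/45 (v = -271/((-9*(-5))) = -271/45 ≈ -6.0222)
v*L = -271/45*400 = -21680/9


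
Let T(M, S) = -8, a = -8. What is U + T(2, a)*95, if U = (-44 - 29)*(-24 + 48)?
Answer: -2512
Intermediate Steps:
U = -1752 (U = -73*24 = -1752)
U + T(2, a)*95 = -1752 - 8*95 = -1752 - 760 = -2512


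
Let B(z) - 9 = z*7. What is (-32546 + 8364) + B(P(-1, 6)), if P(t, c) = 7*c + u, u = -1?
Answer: -23886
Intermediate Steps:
P(t, c) = -1 + 7*c (P(t, c) = 7*c - 1 = -1 + 7*c)
B(z) = 9 + 7*z (B(z) = 9 + z*7 = 9 + 7*z)
(-32546 + 8364) + B(P(-1, 6)) = (-32546 + 8364) + (9 + 7*(-1 + 7*6)) = -24182 + (9 + 7*(-1 + 42)) = -24182 + (9 + 7*41) = -24182 + (9 + 287) = -24182 + 296 = -23886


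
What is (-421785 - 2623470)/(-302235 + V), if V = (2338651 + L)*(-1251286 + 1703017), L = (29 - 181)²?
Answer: -203017/71125176378 ≈ -2.8544e-6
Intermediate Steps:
L = 23104 (L = (-152)² = 23104)
V = 1066877947905 (V = (2338651 + 23104)*(-1251286 + 1703017) = 2361755*451731 = 1066877947905)
(-421785 - 2623470)/(-302235 + V) = (-421785 - 2623470)/(-302235 + 1066877947905) = -3045255/1066877645670 = -3045255*1/1066877645670 = -203017/71125176378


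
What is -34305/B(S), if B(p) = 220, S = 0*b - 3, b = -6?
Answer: -6861/44 ≈ -155.93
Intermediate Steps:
S = -3 (S = 0*(-6) - 3 = 0 - 3 = -3)
-34305/B(S) = -34305/220 = -34305*1/220 = -6861/44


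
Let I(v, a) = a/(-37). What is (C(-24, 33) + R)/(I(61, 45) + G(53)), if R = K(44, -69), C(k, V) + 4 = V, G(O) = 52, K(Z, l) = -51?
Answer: -814/1879 ≈ -0.43321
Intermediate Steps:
C(k, V) = -4 + V
I(v, a) = -a/37 (I(v, a) = a*(-1/37) = -a/37)
R = -51
(C(-24, 33) + R)/(I(61, 45) + G(53)) = ((-4 + 33) - 51)/(-1/37*45 + 52) = (29 - 51)/(-45/37 + 52) = -22/1879/37 = -22*37/1879 = -814/1879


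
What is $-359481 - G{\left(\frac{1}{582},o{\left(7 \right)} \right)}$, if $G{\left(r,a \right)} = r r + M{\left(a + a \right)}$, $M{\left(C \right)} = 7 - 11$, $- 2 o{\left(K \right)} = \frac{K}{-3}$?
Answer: $- \frac{121763487349}{338724} \approx -3.5948 \cdot 10^{5}$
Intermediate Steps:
$o{\left(K \right)} = \frac{K}{6}$ ($o{\left(K \right)} = - \frac{K \frac{1}{-3}}{2} = - \frac{K \left(- \frac{1}{3}\right)}{2} = - \frac{\left(- \frac{1}{3}\right) K}{2} = \frac{K}{6}$)
$M{\left(C \right)} = -4$ ($M{\left(C \right)} = 7 - 11 = -4$)
$G{\left(r,a \right)} = -4 + r^{2}$ ($G{\left(r,a \right)} = r r - 4 = r^{2} - 4 = -4 + r^{2}$)
$-359481 - G{\left(\frac{1}{582},o{\left(7 \right)} \right)} = -359481 - \left(-4 + \left(\frac{1}{582}\right)^{2}\right) = -359481 - \left(-4 + \frac{1}{338724}\right) = -359481 - - \frac{1354895}{338724} = -359481 + \frac{1354895}{338724} = - \frac{121763487349}{338724}$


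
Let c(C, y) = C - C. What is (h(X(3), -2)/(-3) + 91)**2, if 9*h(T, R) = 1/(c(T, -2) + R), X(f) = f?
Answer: 24157225/2916 ≈ 8284.4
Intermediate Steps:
c(C, y) = 0
h(T, R) = 1/(9*R) (h(T, R) = 1/(9*(0 + R)) = 1/(9*R))
(h(X(3), -2)/(-3) + 91)**2 = (((1/9)/(-2))/(-3) + 91)**2 = (((1/9)*(-1/2))*(-1/3) + 91)**2 = (-1/18*(-1/3) + 91)**2 = (1/54 + 91)**2 = (4915/54)**2 = 24157225/2916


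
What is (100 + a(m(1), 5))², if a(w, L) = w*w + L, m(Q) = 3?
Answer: 12996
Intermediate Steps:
a(w, L) = L + w² (a(w, L) = w² + L = L + w²)
(100 + a(m(1), 5))² = (100 + (5 + 3²))² = (100 + (5 + 9))² = (100 + 14)² = 114² = 12996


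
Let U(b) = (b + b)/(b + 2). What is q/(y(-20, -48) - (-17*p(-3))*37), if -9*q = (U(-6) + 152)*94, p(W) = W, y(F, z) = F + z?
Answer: 2914/3519 ≈ 0.82808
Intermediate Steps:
U(b) = 2*b/(2 + b) (U(b) = (2*b)/(2 + b) = 2*b/(2 + b))
q = -14570/9 (q = -(2*(-6)/(2 - 6) + 152)*94/9 = -(2*(-6)/(-4) + 152)*94/9 = -(2*(-6)*(-¼) + 152)*94/9 = -(3 + 152)*94/9 = -155*94/9 = -⅑*14570 = -14570/9 ≈ -1618.9)
q/(y(-20, -48) - (-17*p(-3))*37) = -14570/(9*((-20 - 48) - (-17*(-3))*37)) = -14570/(9*(-68 - 51*37)) = -14570/(9*(-68 - 1*1887)) = -14570/(9*(-68 - 1887)) = -14570/9/(-1955) = -14570/9*(-1/1955) = 2914/3519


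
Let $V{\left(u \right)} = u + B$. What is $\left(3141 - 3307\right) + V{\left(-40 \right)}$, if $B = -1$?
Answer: $-207$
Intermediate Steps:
$V{\left(u \right)} = -1 + u$ ($V{\left(u \right)} = u - 1 = -1 + u$)
$\left(3141 - 3307\right) + V{\left(-40 \right)} = \left(3141 - 3307\right) - 41 = -166 - 41 = -207$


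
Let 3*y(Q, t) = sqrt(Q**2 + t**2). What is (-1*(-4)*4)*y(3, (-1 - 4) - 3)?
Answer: 16*sqrt(73)/3 ≈ 45.568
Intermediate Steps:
y(Q, t) = sqrt(Q**2 + t**2)/3
(-1*(-4)*4)*y(3, (-1 - 4) - 3) = (-1*(-4)*4)*(sqrt(3**2 + ((-1 - 4) - 3)**2)/3) = (4*4)*(sqrt(9 + (-5 - 3)**2)/3) = 16*(sqrt(9 + (-8)**2)/3) = 16*(sqrt(9 + 64)/3) = 16*(sqrt(73)/3) = 16*sqrt(73)/3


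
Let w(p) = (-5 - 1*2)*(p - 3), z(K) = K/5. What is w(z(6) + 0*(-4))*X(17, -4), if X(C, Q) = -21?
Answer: -1323/5 ≈ -264.60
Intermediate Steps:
z(K) = K/5 (z(K) = K*(⅕) = K/5)
w(p) = 21 - 7*p (w(p) = (-5 - 2)*(-3 + p) = -7*(-3 + p) = 21 - 7*p)
w(z(6) + 0*(-4))*X(17, -4) = (21 - 7*((⅕)*6 + 0*(-4)))*(-21) = (21 - 7*(6/5 + 0))*(-21) = (21 - 7*6/5)*(-21) = (21 - 42/5)*(-21) = (63/5)*(-21) = -1323/5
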